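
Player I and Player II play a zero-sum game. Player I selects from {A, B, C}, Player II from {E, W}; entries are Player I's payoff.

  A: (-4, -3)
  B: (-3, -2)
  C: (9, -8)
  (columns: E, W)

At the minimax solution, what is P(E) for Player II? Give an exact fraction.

Row minima: A → -4, B → -3, C → -8; maximin = -3.
Column maxima: E → 9, W → -2; minimax = -2.
-3 ≠ -2, so there is no saddle point; optimal play is mixed.
A is strictly dominated by B, so Player I never plays it.
On the remaining 2×2 (B, C vs E, W):
Let Player I play B with probability p. Expected payoff against E: (-3)p + 9(1−p) = −12p + 9; against W: (-2)p + (-8)(1−p) = 6p − 8.
Setting these equal: −12p + 9 = 6p − 8 ⇒ −18p = -17 ⇒ p = 17/18, and the value is (-12)·(17/18) + 9 = -7/3.
For Player II: with q = P(E), equating B's and C's payoffs gives −q − 2 = 17q − 8 ⇒ q = 1/3.

1/3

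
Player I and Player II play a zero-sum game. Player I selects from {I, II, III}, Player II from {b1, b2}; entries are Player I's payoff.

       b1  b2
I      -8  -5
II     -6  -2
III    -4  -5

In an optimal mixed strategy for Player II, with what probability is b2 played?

Row minima: I → -8, II → -6, III → -5; maximin = -5.
Column maxima: b1 → -4, b2 → -2; minimax = -4.
-5 ≠ -4, so there is no saddle point; optimal play is mixed.
I is strictly dominated by II, so Player I never plays it.
On the remaining 2×2 (II, III vs b1, b2):
Let Player I play II with probability p. Expected payoff against b1: (-6)p + (-4)(1−p) = −2p − 4; against b2: (-2)p + (-5)(1−p) = 3p − 5.
Setting these equal: −2p − 4 = 3p − 5 ⇒ −5p = -1 ⇒ p = 1/5, and the value is (-2)·(1/5) − 4 = -22/5.
For Player II: with q = P(b1), equating II's and III's payoffs gives −4q − 2 = q − 5 ⇒ q = 3/5.

2/5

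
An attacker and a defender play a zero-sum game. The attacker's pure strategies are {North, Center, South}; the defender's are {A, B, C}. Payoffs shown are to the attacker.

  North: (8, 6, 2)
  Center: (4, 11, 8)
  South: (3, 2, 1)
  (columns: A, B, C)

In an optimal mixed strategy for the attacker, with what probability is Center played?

Row minima: North → 2, Center → 4, South → 1; maximin = 4.
Column maxima: A → 8, B → 11, C → 8; minimax = 8.
4 ≠ 8, so there is no saddle point; optimal play is mixed.
South is strictly dominated by North, so the attacker never plays it.
B is strictly dominated by C (it gives the attacker strictly more in every row), so the defender never plays it.
On the remaining 2×2 (North, Center vs A, C):
Let the attacker play North with probability p. Expected payoff against A: 8p + 4(1−p) = 4p + 4; against C: 2p + 8(1−p) = −6p + 8.
Setting these equal: 4p + 4 = −6p + 8 ⇒ 10p = 4 ⇒ p = 2/5, and the value is (4)·(2/5) + 4 = 28/5.
For the defender: with q = P(A), equating North's and Center's payoffs gives 6q + 2 = −4q + 8 ⇒ q = 3/5.

3/5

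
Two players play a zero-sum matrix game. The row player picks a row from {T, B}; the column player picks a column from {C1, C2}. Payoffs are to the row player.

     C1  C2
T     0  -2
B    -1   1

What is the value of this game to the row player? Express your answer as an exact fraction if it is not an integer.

Row minima: T → -2, B → -1; maximin = -1.
Column maxima: C1 → 0, C2 → 1; minimax = 0.
-1 ≠ 0, so there is no saddle point; optimal play is mixed.
Let the row player play T with probability p. Expected payoff against C1: 0p + (-1)(1−p) = p − 1; against C2: (-2)p + 1(1−p) = −3p + 1.
Setting these equal: p − 1 = −3p + 1 ⇒ 4p = 2 ⇒ p = 1/2, and the value is (1)·(1/2) − 1 = -1/2.
For the column player: with q = P(C1), equating T's and B's payoffs gives 2q − 2 = −2q + 1 ⇒ q = 3/4.

-1/2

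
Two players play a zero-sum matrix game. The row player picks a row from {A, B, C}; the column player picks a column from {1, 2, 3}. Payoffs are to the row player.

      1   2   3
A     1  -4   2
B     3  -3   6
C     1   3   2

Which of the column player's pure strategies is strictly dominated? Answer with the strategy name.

1 holds the row player's payoff strictly below 3 in every row: 1 < 2, 3 < 6, 1 < 2.
So 3 is strictly dominated for the column player.

3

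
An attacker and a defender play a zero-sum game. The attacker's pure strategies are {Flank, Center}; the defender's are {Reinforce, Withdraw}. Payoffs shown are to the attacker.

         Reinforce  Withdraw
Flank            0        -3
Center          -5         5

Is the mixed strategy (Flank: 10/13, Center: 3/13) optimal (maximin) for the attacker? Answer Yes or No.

Yes

Against Reinforce this mix gives (10/13)·0 + (3/13)·(-5) = -15/13.
Against Withdraw this mix gives (10/13)·(-3) + (3/13)·5 = -15/13.
All of the defender's active replies (Reinforce, Withdraw) yield -15/13, and no column does worse for the attacker. The mix makes the defender indifferent and guarantees -15/13, so it is optimal.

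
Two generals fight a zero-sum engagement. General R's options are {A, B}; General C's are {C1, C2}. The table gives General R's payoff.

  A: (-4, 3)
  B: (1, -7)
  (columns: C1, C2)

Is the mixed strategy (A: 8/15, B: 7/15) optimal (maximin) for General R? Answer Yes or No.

Against C1 this mix gives (8/15)·(-4) + (7/15)·1 = -5/3.
Against C2 this mix gives (8/15)·3 + (7/15)·(-7) = -5/3.
All of General C's active replies (C1, C2) yield -5/3, and no column does worse for General R. The mix makes General C indifferent and guarantees -5/3, so it is optimal.

Yes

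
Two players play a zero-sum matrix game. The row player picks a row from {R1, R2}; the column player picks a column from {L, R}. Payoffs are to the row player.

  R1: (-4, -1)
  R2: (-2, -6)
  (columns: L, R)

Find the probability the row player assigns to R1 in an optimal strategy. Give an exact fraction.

4/7

Row minima: R1 → -4, R2 → -6; maximin = -4.
Column maxima: L → -2, R → -1; minimax = -2.
-4 ≠ -2, so there is no saddle point; optimal play is mixed.
Let the row player play R1 with probability p. Expected payoff against L: (-4)p + (-2)(1−p) = −2p − 2; against R: (-1)p + (-6)(1−p) = 5p − 6.
Setting these equal: −2p − 2 = 5p − 6 ⇒ −7p = -4 ⇒ p = 4/7, and the value is (-2)·(4/7) − 2 = -22/7.
For the column player: with q = P(L), equating R1's and R2's payoffs gives −3q − 1 = 4q − 6 ⇒ q = 5/7.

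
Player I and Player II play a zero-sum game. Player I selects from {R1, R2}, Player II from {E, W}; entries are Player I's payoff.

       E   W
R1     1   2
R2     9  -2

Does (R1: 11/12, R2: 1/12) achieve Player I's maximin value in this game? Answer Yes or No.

Against E this mix gives (11/12)·1 + (1/12)·9 = 5/3.
Against W this mix gives (11/12)·2 + (1/12)·(-2) = 5/3.
All of Player II's active replies (E, W) yield 5/3, and no column does worse for Player I. The mix makes Player II indifferent and guarantees 5/3, so it is optimal.

Yes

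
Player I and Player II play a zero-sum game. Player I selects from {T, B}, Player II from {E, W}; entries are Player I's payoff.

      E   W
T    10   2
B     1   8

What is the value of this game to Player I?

26/5

Row minima: T → 2, B → 1; maximin = 2.
Column maxima: E → 10, W → 8; minimax = 8.
2 ≠ 8, so there is no saddle point; optimal play is mixed.
Let Player I play T with probability p. Expected payoff against E: 10p + 1(1−p) = 9p + 1; against W: 2p + 8(1−p) = −6p + 8.
Setting these equal: 9p + 1 = −6p + 8 ⇒ 15p = 7 ⇒ p = 7/15, and the value is (9)·(7/15) + 1 = 26/5.
For Player II: with q = P(E), equating T's and B's payoffs gives 8q + 2 = −7q + 8 ⇒ q = 2/5.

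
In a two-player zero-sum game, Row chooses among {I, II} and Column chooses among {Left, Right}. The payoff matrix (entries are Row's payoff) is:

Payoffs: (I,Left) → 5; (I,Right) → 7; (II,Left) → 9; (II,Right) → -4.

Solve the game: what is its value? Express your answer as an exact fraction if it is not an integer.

83/15

Row minima: I → 5, II → -4; maximin = 5.
Column maxima: Left → 9, Right → 7; minimax = 7.
5 ≠ 7, so there is no saddle point; optimal play is mixed.
Let Row play I with probability p. Expected payoff against Left: 5p + 9(1−p) = −4p + 9; against Right: 7p + (-4)(1−p) = 11p − 4.
Setting these equal: −4p + 9 = 11p − 4 ⇒ −15p = -13 ⇒ p = 13/15, and the value is (-4)·(13/15) + 9 = 83/15.
For Column: with q = P(Left), equating I's and II's payoffs gives −2q + 7 = 13q − 4 ⇒ q = 11/15.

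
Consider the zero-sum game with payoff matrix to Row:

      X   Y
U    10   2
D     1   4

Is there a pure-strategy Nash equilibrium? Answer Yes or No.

Row minima: U → 2, D → 1; maximin = 2.
Column maxima: X → 10, Y → 4; minimax = 4.
2 ≠ 4, so no pure-strategy equilibrium exists.

No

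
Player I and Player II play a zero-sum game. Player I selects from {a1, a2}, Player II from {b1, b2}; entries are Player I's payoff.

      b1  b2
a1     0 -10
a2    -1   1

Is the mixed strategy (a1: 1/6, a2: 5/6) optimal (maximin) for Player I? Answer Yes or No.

Yes

Against b1 this mix gives (1/6)·0 + (5/6)·(-1) = -5/6.
Against b2 this mix gives (1/6)·(-10) + (5/6)·1 = -5/6.
All of Player II's active replies (b1, b2) yield -5/6, and no column does worse for Player I. The mix makes Player II indifferent and guarantees -5/6, so it is optimal.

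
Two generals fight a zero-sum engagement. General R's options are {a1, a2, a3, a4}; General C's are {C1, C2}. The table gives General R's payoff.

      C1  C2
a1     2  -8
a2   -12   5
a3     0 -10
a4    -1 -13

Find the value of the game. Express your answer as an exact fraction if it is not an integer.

Row minima: a1 → -8, a2 → -12, a3 → -10, a4 → -13; maximin = -8.
Column maxima: C1 → 2, C2 → 5; minimax = 2.
-8 ≠ 2, so there is no saddle point; optimal play is mixed.
a3 is strictly dominated by a1, so General R never plays it.
a4 is strictly dominated by a1, so General R never plays it.
On the remaining 2×2 (a1, a2 vs C1, C2):
Let General R play a1 with probability p. Expected payoff against C1: 2p + (-12)(1−p) = 14p − 12; against C2: (-8)p + 5(1−p) = −13p + 5.
Setting these equal: 14p − 12 = −13p + 5 ⇒ 27p = 17 ⇒ p = 17/27, and the value is (14)·(17/27) − 12 = -86/27.
For General C: with q = P(C1), equating a1's and a2's payoffs gives 10q − 8 = −17q + 5 ⇒ q = 13/27.

-86/27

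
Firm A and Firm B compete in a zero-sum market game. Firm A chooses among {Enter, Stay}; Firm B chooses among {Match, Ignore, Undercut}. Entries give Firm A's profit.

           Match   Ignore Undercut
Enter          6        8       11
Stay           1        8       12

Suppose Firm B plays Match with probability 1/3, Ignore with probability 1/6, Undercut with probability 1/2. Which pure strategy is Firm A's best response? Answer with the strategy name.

Enter

Expected payoff of Enter: (1/3)·6 + (1/6)·8 + (1/2)·11 = 53/6.
Expected payoff of Stay: (1/3)·1 + (1/6)·8 + (1/2)·12 = 23/3.
The largest is 53/6, so Firm A's best response is Enter.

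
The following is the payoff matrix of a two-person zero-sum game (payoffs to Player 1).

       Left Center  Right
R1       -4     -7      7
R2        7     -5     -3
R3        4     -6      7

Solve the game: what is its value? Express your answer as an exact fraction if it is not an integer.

-5

Row minima: R1 → -7, R2 → -5, R3 → -6; maximin = -5.
Column maxima: Left → 7, Center → -5, Right → 7; minimax = -5.
Since maximin = minimax = -5, there is a saddle point and the value is -5.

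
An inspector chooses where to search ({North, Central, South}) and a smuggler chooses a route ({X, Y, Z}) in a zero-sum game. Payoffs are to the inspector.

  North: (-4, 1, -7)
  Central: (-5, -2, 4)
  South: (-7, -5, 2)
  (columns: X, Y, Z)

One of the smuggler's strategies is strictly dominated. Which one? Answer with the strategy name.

X holds the inspector's payoff strictly below Y in every row: -4 < 1, -5 < -2, -7 < -5.
So Y is strictly dominated for the smuggler.

Y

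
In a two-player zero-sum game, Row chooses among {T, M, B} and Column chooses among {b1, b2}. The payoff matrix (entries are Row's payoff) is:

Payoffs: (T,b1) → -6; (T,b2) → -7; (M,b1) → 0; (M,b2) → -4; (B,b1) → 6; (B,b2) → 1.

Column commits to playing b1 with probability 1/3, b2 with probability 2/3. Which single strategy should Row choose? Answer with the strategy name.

Expected payoff of T: (1/3)·(-6) + (2/3)·(-7) = -20/3.
Expected payoff of M: (1/3)·0 + (2/3)·(-4) = -8/3.
Expected payoff of B: (1/3)·6 + (2/3)·1 = 8/3.
The largest is 8/3, so Row's best response is B.

B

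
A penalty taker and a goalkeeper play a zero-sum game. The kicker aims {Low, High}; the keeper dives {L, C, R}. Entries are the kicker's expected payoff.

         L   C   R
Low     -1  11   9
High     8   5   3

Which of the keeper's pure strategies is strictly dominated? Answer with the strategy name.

R holds the kicker's payoff strictly below C in every row: 9 < 11, 3 < 5.
So C is strictly dominated for the keeper.

C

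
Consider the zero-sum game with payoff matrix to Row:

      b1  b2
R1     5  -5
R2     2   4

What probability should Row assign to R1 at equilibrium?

Row minima: R1 → -5, R2 → 2; maximin = 2.
Column maxima: b1 → 5, b2 → 4; minimax = 4.
2 ≠ 4, so there is no saddle point; optimal play is mixed.
Let Row play R1 with probability p. Expected payoff against b1: 5p + 2(1−p) = 3p + 2; against b2: (-5)p + 4(1−p) = −9p + 4.
Setting these equal: 3p + 2 = −9p + 4 ⇒ 12p = 2 ⇒ p = 1/6, and the value is (3)·(1/6) + 2 = 5/2.
For Column: with q = P(b1), equating R1's and R2's payoffs gives 10q − 5 = −2q + 4 ⇒ q = 3/4.

1/6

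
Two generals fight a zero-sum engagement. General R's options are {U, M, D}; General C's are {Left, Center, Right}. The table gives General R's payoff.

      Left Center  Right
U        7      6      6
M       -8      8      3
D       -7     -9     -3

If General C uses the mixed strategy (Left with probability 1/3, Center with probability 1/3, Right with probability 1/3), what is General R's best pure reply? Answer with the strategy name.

Expected payoff of U: (1/3)·7 + (1/3)·6 + (1/3)·6 = 19/3.
Expected payoff of M: (1/3)·(-8) + (1/3)·8 + (1/3)·3 = 1.
Expected payoff of D: (1/3)·(-7) + (1/3)·(-9) + (1/3)·(-3) = -19/3.
The largest is 19/3, so General R's best response is U.

U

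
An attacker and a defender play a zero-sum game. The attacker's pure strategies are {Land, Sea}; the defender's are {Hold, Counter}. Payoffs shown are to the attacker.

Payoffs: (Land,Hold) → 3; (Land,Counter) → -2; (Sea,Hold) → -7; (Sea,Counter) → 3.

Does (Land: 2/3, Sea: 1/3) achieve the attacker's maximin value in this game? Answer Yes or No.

Against Hold this mix gives (2/3)·3 + (1/3)·(-7) = -1/3.
Against Counter this mix gives (2/3)·(-2) + (1/3)·3 = -1/3.
All of the defender's active replies (Hold, Counter) yield -1/3, and no column does worse for the attacker. The mix makes the defender indifferent and guarantees -1/3, so it is optimal.

Yes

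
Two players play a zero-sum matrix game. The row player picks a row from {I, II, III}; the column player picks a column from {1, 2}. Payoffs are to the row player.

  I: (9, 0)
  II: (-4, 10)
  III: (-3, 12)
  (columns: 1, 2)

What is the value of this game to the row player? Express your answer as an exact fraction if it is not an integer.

9/2

Row minima: I → 0, II → -4, III → -3; maximin = 0.
Column maxima: 1 → 9, 2 → 12; minimax = 9.
0 ≠ 9, so there is no saddle point; optimal play is mixed.
II is strictly dominated by III, so the row player never plays it.
On the remaining 2×2 (I, III vs 1, 2):
Let the row player play I with probability p. Expected payoff against 1: 9p + (-3)(1−p) = 12p − 3; against 2: 0p + 12(1−p) = −12p + 12.
Setting these equal: 12p − 3 = −12p + 12 ⇒ 24p = 15 ⇒ p = 5/8, and the value is (12)·(5/8) − 3 = 9/2.
For the column player: with q = P(1), equating I's and III's payoffs gives 9q = −15q + 12 ⇒ q = 1/2.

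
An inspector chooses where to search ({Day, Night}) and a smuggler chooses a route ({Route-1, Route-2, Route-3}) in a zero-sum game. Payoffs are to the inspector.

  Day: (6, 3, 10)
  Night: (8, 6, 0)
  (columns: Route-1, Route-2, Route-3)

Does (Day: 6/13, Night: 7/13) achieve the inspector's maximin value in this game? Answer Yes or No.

Against Route-1 this mix gives (6/13)·6 + (7/13)·8 = 92/13.
Against Route-2 this mix gives (6/13)·3 + (7/13)·6 = 60/13.
Against Route-3 this mix gives (6/13)·10 + (7/13)·0 = 60/13.
All of the smuggler's active replies (Route-2, Route-3) yield 60/13, and no column does worse for the inspector. The mix makes the smuggler indifferent and guarantees 60/13, so it is optimal.

Yes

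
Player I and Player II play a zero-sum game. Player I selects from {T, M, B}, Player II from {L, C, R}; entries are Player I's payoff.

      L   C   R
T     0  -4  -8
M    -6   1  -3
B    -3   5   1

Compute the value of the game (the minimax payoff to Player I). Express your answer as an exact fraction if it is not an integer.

-2

Row minima: T → -8, M → -6, B → -3; maximin = -3.
Column maxima: L → 0, C → 5, R → 1; minimax = 0.
-3 ≠ 0, so there is no saddle point; optimal play is mixed.
M is strictly dominated by B, so Player I never plays it.
C is strictly dominated by R (it gives Player I strictly more in every row), so Player II never plays it.
On the remaining 2×2 (T, B vs L, R):
Let Player I play T with probability p. Expected payoff against L: 0p + (-3)(1−p) = 3p − 3; against R: (-8)p + 1(1−p) = −9p + 1.
Setting these equal: 3p − 3 = −9p + 1 ⇒ 12p = 4 ⇒ p = 1/3, and the value is (3)·(1/3) − 3 = -2.
For Player II: with q = P(L), equating T's and B's payoffs gives 8q − 8 = −4q + 1 ⇒ q = 3/4.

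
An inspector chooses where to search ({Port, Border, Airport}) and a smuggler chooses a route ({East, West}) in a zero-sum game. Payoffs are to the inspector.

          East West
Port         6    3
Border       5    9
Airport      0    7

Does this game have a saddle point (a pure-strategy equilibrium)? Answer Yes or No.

Row minima: Port → 3, Border → 5, Airport → 0; maximin = 5.
Column maxima: East → 6, West → 9; minimax = 6.
5 ≠ 6, so no pure-strategy equilibrium exists.

No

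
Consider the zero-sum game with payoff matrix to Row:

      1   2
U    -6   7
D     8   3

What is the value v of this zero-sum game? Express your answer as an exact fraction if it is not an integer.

Row minima: U → -6, D → 3; maximin = 3.
Column maxima: 1 → 8, 2 → 7; minimax = 7.
3 ≠ 7, so there is no saddle point; optimal play is mixed.
Let Row play U with probability p. Expected payoff against 1: (-6)p + 8(1−p) = −14p + 8; against 2: 7p + 3(1−p) = 4p + 3.
Setting these equal: −14p + 8 = 4p + 3 ⇒ −18p = -5 ⇒ p = 5/18, and the value is (-14)·(5/18) + 8 = 37/9.
For Column: with q = P(1), equating U's and D's payoffs gives −13q + 7 = 5q + 3 ⇒ q = 2/9.

37/9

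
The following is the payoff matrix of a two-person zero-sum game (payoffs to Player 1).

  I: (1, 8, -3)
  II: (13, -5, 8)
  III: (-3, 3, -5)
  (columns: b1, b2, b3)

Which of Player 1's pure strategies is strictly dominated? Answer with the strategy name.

I gives a strictly higher payoff than III against every column: 1 > -3, 8 > 3, -3 > -5.
So III is strictly dominated and Player 1 never plays it.

III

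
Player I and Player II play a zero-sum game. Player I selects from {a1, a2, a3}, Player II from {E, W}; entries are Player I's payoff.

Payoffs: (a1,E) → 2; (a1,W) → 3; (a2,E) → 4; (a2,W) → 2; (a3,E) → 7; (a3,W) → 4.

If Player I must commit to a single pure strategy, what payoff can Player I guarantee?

Row minima: a1 → 2, a2 → 2, a3 → 4.
The best of these is 4.

4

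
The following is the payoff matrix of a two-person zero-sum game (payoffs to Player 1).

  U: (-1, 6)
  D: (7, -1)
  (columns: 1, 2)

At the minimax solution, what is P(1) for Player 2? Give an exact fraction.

Row minima: U → -1, D → -1; maximin = -1.
Column maxima: 1 → 7, 2 → 6; minimax = 6.
-1 ≠ 6, so there is no saddle point; optimal play is mixed.
Let Player 1 play U with probability p. Expected payoff against 1: (-1)p + 7(1−p) = −8p + 7; against 2: 6p + (-1)(1−p) = 7p − 1.
Setting these equal: −8p + 7 = 7p − 1 ⇒ −15p = -8 ⇒ p = 8/15, and the value is (-8)·(8/15) + 7 = 41/15.
For Player 2: with q = P(1), equating U's and D's payoffs gives −7q + 6 = 8q − 1 ⇒ q = 7/15.

7/15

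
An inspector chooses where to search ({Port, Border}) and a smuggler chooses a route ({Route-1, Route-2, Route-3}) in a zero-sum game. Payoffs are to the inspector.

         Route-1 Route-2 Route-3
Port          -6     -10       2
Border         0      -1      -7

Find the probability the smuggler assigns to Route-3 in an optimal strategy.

1/2

Row minima: Port → -10, Border → -7; maximin = -7.
Column maxima: Route-1 → 0, Route-2 → -1, Route-3 → 2; minimax = -1.
-7 ≠ -1, so there is no saddle point; optimal play is mixed.
Route-1 is strictly dominated by Route-2 (it gives the inspector strictly more in every row), so the smuggler never plays it.
On the remaining 2×2 (Port, Border vs Route-2, Route-3):
Let the inspector play Port with probability p. Expected payoff against Route-2: (-10)p + (-1)(1−p) = −9p − 1; against Route-3: 2p + (-7)(1−p) = 9p − 7.
Setting these equal: −9p − 1 = 9p − 7 ⇒ −18p = -6 ⇒ p = 1/3, and the value is (-9)·(1/3) − 1 = -4.
For the smuggler: with q = P(Route-2), equating Port's and Border's payoffs gives −12q + 2 = 6q − 7 ⇒ q = 1/2.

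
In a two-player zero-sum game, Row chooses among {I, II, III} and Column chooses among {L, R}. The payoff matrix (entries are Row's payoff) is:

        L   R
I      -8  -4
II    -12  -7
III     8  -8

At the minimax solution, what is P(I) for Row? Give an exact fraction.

Row minima: I → -8, II → -12, III → -8; maximin = -8.
Column maxima: L → 8, R → -4; minimax = -4.
-8 ≠ -4, so there is no saddle point; optimal play is mixed.
II is strictly dominated by I, so Row never plays it.
On the remaining 2×2 (I, III vs L, R):
Let Row play I with probability p. Expected payoff against L: (-8)p + 8(1−p) = −16p + 8; against R: (-4)p + (-8)(1−p) = 4p − 8.
Setting these equal: −16p + 8 = 4p − 8 ⇒ −20p = -16 ⇒ p = 4/5, and the value is (-16)·(4/5) + 8 = -24/5.
For Column: with q = P(L), equating I's and III's payoffs gives −4q − 4 = 16q − 8 ⇒ q = 1/5.

4/5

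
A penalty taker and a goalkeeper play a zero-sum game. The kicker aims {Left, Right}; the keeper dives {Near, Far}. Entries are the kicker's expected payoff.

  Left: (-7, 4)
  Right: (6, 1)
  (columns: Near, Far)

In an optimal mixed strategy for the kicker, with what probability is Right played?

11/16

Row minima: Left → -7, Right → 1; maximin = 1.
Column maxima: Near → 6, Far → 4; minimax = 4.
1 ≠ 4, so there is no saddle point; optimal play is mixed.
Let the kicker play Left with probability p. Expected payoff against Near: (-7)p + 6(1−p) = −13p + 6; against Far: 4p + 1(1−p) = 3p + 1.
Setting these equal: −13p + 6 = 3p + 1 ⇒ −16p = -5 ⇒ p = 5/16, and the value is (-13)·(5/16) + 6 = 31/16.
For the keeper: with q = P(Near), equating Left's and Right's payoffs gives −11q + 4 = 5q + 1 ⇒ q = 3/16.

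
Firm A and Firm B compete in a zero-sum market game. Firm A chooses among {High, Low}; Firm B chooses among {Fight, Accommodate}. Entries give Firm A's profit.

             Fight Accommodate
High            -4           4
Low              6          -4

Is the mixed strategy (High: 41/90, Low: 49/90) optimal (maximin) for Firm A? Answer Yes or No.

Against Fight this mix gives (41/90)·(-4) + (49/90)·6 = 13/9.
Against Accommodate this mix gives (41/90)·4 + (49/90)·(-4) = -16/45.
Firm B will play Accommodate, holding Firm A to -16/45. Shifting weight toward the row that does better against Accommodate would raise this floor (the equalizing mix achieves 4/9 against both Accommodate and Fight), so the proposed strategy is not optimal.

No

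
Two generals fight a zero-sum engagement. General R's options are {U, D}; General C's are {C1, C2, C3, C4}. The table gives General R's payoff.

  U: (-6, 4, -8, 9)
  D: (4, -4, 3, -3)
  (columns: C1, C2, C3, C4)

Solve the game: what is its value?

-20/19

Row minima: U → -8, D → -4; maximin = -4.
Column maxima: C1 → 4, C2 → 4, C3 → 3, C4 → 9; minimax = 3.
-4 ≠ 3, so there is no saddle point; optimal play is mixed.
C1 is strictly dominated by C3 (it gives General R strictly more in every row), so General C never plays it.
C4 is strictly dominated by C2 (it gives General R strictly more in every row), so General C never plays it.
On the remaining 2×2 (U, D vs C2, C3):
Let General R play U with probability p. Expected payoff against C2: 4p + (-4)(1−p) = 8p − 4; against C3: (-8)p + 3(1−p) = −11p + 3.
Setting these equal: 8p − 4 = −11p + 3 ⇒ 19p = 7 ⇒ p = 7/19, and the value is (8)·(7/19) − 4 = -20/19.
For General C: with q = P(C2), equating U's and D's payoffs gives 12q − 8 = −7q + 3 ⇒ q = 11/19.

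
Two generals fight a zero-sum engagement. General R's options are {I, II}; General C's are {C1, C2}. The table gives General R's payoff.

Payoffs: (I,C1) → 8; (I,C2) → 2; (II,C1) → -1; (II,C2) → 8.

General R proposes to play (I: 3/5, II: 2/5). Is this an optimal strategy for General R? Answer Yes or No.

Against C1 this mix gives (3/5)·8 + (2/5)·(-1) = 22/5.
Against C2 this mix gives (3/5)·2 + (2/5)·8 = 22/5.
All of General C's active replies (C1, C2) yield 22/5, and no column does worse for General R. The mix makes General C indifferent and guarantees 22/5, so it is optimal.

Yes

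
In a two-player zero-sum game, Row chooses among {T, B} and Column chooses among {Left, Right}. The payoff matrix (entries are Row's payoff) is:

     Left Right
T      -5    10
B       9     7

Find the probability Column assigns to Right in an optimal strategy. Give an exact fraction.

Row minima: T → -5, B → 7; maximin = 7.
Column maxima: Left → 9, Right → 10; minimax = 9.
7 ≠ 9, so there is no saddle point; optimal play is mixed.
Let Row play T with probability p. Expected payoff against Left: (-5)p + 9(1−p) = −14p + 9; against Right: 10p + 7(1−p) = 3p + 7.
Setting these equal: −14p + 9 = 3p + 7 ⇒ −17p = -2 ⇒ p = 2/17, and the value is (-14)·(2/17) + 9 = 125/17.
For Column: with q = P(Left), equating T's and B's payoffs gives −15q + 10 = 2q + 7 ⇒ q = 3/17.

14/17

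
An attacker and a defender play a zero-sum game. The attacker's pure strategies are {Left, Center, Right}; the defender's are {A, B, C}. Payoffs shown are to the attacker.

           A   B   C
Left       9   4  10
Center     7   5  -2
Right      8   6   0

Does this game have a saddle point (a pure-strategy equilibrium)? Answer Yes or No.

No

Row minima: Left → 4, Center → -2, Right → 0; maximin = 4.
Column maxima: A → 9, B → 6, C → 10; minimax = 6.
4 ≠ 6, so no pure-strategy equilibrium exists.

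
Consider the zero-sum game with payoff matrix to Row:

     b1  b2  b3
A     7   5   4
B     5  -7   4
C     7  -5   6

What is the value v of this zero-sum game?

Row minima: A → 4, B → -7, C → -5; maximin = 4.
Column maxima: b1 → 7, b2 → 5, b3 → 6; minimax = 5.
4 ≠ 5, so there is no saddle point; optimal play is mixed.
B is strictly dominated by C, so Row never plays it.
b1 is strictly dominated by b2 (it gives Row strictly more in every row), so Column never plays it.
On the remaining 2×2 (A, C vs b2, b3):
Let Row play A with probability p. Expected payoff against b2: 5p + (-5)(1−p) = 10p − 5; against b3: 4p + 6(1−p) = −2p + 6.
Setting these equal: 10p − 5 = −2p + 6 ⇒ 12p = 11 ⇒ p = 11/12, and the value is (10)·(11/12) − 5 = 25/6.
For Column: with q = P(b2), equating A's and C's payoffs gives q + 4 = −11q + 6 ⇒ q = 1/6.

25/6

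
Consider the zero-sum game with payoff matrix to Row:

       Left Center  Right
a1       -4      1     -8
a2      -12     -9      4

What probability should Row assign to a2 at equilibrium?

Row minima: a1 → -8, a2 → -12; maximin = -8.
Column maxima: Left → -4, Center → 1, Right → 4; minimax = -4.
-8 ≠ -4, so there is no saddle point; optimal play is mixed.
Center is strictly dominated by Left (it gives Row strictly more in every row), so Column never plays it.
On the remaining 2×2 (a1, a2 vs Left, Right):
Let Row play a1 with probability p. Expected payoff against Left: (-4)p + (-12)(1−p) = 8p − 12; against Right: (-8)p + 4(1−p) = −12p + 4.
Setting these equal: 8p − 12 = −12p + 4 ⇒ 20p = 16 ⇒ p = 4/5, and the value is (8)·(4/5) − 12 = -28/5.
For Column: with q = P(Left), equating a1's and a2's payoffs gives 4q − 8 = −16q + 4 ⇒ q = 3/5.

1/5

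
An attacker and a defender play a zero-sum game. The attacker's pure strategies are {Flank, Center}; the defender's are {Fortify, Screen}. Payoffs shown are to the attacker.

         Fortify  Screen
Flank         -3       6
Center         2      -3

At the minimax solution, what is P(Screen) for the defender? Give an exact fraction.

Row minima: Flank → -3, Center → -3; maximin = -3.
Column maxima: Fortify → 2, Screen → 6; minimax = 2.
-3 ≠ 2, so there is no saddle point; optimal play is mixed.
Let the attacker play Flank with probability p. Expected payoff against Fortify: (-3)p + 2(1−p) = −5p + 2; against Screen: 6p + (-3)(1−p) = 9p − 3.
Setting these equal: −5p + 2 = 9p − 3 ⇒ −14p = -5 ⇒ p = 5/14, and the value is (-5)·(5/14) + 2 = 3/14.
For the defender: with q = P(Fortify), equating Flank's and Center's payoffs gives −9q + 6 = 5q − 3 ⇒ q = 9/14.

5/14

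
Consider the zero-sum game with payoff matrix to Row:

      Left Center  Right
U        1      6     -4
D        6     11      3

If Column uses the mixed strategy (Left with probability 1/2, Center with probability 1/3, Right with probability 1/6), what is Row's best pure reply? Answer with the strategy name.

Expected payoff of U: (1/2)·1 + (1/3)·6 + (1/6)·(-4) = 11/6.
Expected payoff of D: (1/2)·6 + (1/3)·11 + (1/6)·3 = 43/6.
The largest is 43/6, so Row's best response is D.

D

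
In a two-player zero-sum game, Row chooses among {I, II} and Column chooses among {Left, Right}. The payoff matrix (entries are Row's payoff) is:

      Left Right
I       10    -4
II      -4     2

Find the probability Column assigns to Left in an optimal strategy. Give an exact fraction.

3/10

Row minima: I → -4, II → -4; maximin = -4.
Column maxima: Left → 10, Right → 2; minimax = 2.
-4 ≠ 2, so there is no saddle point; optimal play is mixed.
Let Row play I with probability p. Expected payoff against Left: 10p + (-4)(1−p) = 14p − 4; against Right: (-4)p + 2(1−p) = −6p + 2.
Setting these equal: 14p − 4 = −6p + 2 ⇒ 20p = 6 ⇒ p = 3/10, and the value is (14)·(3/10) − 4 = 1/5.
For Column: with q = P(Left), equating I's and II's payoffs gives 14q − 4 = −6q + 2 ⇒ q = 3/10.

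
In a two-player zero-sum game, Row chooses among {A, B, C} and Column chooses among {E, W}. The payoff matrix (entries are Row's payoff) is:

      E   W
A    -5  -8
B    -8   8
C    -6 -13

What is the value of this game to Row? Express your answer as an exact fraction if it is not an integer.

-104/19

Row minima: A → -8, B → -8, C → -13; maximin = -8.
Column maxima: E → -5, W → 8; minimax = -5.
-8 ≠ -5, so there is no saddle point; optimal play is mixed.
C is strictly dominated by A, so Row never plays it.
On the remaining 2×2 (A, B vs E, W):
Let Row play A with probability p. Expected payoff against E: (-5)p + (-8)(1−p) = 3p − 8; against W: (-8)p + 8(1−p) = −16p + 8.
Setting these equal: 3p − 8 = −16p + 8 ⇒ 19p = 16 ⇒ p = 16/19, and the value is (3)·(16/19) − 8 = -104/19.
For Column: with q = P(E), equating A's and B's payoffs gives 3q − 8 = −16q + 8 ⇒ q = 16/19.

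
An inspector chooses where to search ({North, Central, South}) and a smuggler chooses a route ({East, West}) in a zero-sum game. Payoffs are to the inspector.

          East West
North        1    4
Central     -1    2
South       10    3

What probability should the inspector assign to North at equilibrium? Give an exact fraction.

Row minima: North → 1, Central → -1, South → 3; maximin = 3.
Column maxima: East → 10, West → 4; minimax = 4.
3 ≠ 4, so there is no saddle point; optimal play is mixed.
Central is strictly dominated by North, so the inspector never plays it.
On the remaining 2×2 (North, South vs East, West):
Let the inspector play North with probability p. Expected payoff against East: 1p + 10(1−p) = −9p + 10; against West: 4p + 3(1−p) = p + 3.
Setting these equal: −9p + 10 = p + 3 ⇒ −10p = -7 ⇒ p = 7/10, and the value is (-9)·(7/10) + 10 = 37/10.
For the smuggler: with q = P(East), equating North's and South's payoffs gives −3q + 4 = 7q + 3 ⇒ q = 1/10.

7/10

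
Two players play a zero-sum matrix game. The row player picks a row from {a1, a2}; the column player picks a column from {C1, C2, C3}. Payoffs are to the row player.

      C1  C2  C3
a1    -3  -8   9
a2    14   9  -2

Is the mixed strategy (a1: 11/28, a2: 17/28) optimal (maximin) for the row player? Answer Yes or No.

Against C1 this mix gives (11/28)·(-3) + (17/28)·14 = 205/28.
Against C2 this mix gives (11/28)·(-8) + (17/28)·9 = 65/28.
Against C3 this mix gives (11/28)·9 + (17/28)·(-2) = 65/28.
All of the column player's active replies (C2, C3) yield 65/28, and no column does worse for the row player. The mix makes the column player indifferent and guarantees 65/28, so it is optimal.

Yes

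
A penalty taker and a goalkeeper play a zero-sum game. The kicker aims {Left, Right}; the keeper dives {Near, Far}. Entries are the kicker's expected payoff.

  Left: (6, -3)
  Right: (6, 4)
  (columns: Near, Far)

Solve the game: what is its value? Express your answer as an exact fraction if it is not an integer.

4

Row minima: Left → -3, Right → 4; maximin = 4.
Column maxima: Near → 6, Far → 4; minimax = 4.
Since maximin = minimax = 4, there is a saddle point and the value is 4.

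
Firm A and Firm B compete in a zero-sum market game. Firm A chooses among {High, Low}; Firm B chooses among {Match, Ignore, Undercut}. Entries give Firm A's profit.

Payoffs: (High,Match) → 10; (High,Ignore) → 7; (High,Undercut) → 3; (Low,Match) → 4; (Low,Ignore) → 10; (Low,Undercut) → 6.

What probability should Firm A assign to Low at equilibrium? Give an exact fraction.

Row minima: High → 3, Low → 4; maximin = 4.
Column maxima: Match → 10, Ignore → 10, Undercut → 6; minimax = 6.
4 ≠ 6, so there is no saddle point; optimal play is mixed.
Ignore is strictly dominated by Undercut (it gives Firm A strictly more in every row), so Firm B never plays it.
On the remaining 2×2 (High, Low vs Match, Undercut):
Let Firm A play High with probability p. Expected payoff against Match: 10p + 4(1−p) = 6p + 4; against Undercut: 3p + 6(1−p) = −3p + 6.
Setting these equal: 6p + 4 = −3p + 6 ⇒ 9p = 2 ⇒ p = 2/9, and the value is (6)·(2/9) + 4 = 16/3.
For Firm B: with q = P(Match), equating High's and Low's payoffs gives 7q + 3 = −2q + 6 ⇒ q = 1/3.

7/9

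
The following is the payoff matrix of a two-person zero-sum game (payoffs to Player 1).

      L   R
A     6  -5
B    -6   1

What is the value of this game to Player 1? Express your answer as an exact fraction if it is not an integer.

Row minima: A → -5, B → -6; maximin = -5.
Column maxima: L → 6, R → 1; minimax = 1.
-5 ≠ 1, so there is no saddle point; optimal play is mixed.
Let Player 1 play A with probability p. Expected payoff against L: 6p + (-6)(1−p) = 12p − 6; against R: (-5)p + 1(1−p) = −6p + 1.
Setting these equal: 12p − 6 = −6p + 1 ⇒ 18p = 7 ⇒ p = 7/18, and the value is (12)·(7/18) − 6 = -4/3.
For Player 2: with q = P(L), equating A's and B's payoffs gives 11q − 5 = −7q + 1 ⇒ q = 1/3.

-4/3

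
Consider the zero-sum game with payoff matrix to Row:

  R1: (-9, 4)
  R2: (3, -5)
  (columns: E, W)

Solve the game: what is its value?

Row minima: R1 → -9, R2 → -5; maximin = -5.
Column maxima: E → 3, W → 4; minimax = 3.
-5 ≠ 3, so there is no saddle point; optimal play is mixed.
Let Row play R1 with probability p. Expected payoff against E: (-9)p + 3(1−p) = −12p + 3; against W: 4p + (-5)(1−p) = 9p − 5.
Setting these equal: −12p + 3 = 9p − 5 ⇒ −21p = -8 ⇒ p = 8/21, and the value is (-12)·(8/21) + 3 = -11/7.
For Column: with q = P(E), equating R1's and R2's payoffs gives −13q + 4 = 8q − 5 ⇒ q = 3/7.

-11/7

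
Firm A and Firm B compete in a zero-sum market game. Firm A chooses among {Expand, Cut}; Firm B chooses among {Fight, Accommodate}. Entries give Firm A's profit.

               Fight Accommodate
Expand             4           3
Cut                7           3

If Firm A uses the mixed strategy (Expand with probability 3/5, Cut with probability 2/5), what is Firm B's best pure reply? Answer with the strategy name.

If Firm B plays Fight, Firm A's expected payoff is (3/5)·4 + (2/5)·7 = 26/5.
If Firm B plays Accommodate, Firm A's expected payoff is (3/5)·3 + (2/5)·3 = 3.
Firm B minimizes Firm A's payoff; the smallest is 3, so the best response is Accommodate.

Accommodate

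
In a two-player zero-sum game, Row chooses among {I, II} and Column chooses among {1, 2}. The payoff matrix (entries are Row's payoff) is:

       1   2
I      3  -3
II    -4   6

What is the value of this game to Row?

Row minima: I → -3, II → -4; maximin = -3.
Column maxima: 1 → 3, 2 → 6; minimax = 3.
-3 ≠ 3, so there is no saddle point; optimal play is mixed.
Let Row play I with probability p. Expected payoff against 1: 3p + (-4)(1−p) = 7p − 4; against 2: (-3)p + 6(1−p) = −9p + 6.
Setting these equal: 7p − 4 = −9p + 6 ⇒ 16p = 10 ⇒ p = 5/8, and the value is (7)·(5/8) − 4 = 3/8.
For Column: with q = P(1), equating I's and II's payoffs gives 6q − 3 = −10q + 6 ⇒ q = 9/16.

3/8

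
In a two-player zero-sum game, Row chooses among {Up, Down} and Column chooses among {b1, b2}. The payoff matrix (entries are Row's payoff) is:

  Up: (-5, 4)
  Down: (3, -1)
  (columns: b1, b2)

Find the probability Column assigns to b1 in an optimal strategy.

Row minima: Up → -5, Down → -1; maximin = -1.
Column maxima: b1 → 3, b2 → 4; minimax = 3.
-1 ≠ 3, so there is no saddle point; optimal play is mixed.
Let Row play Up with probability p. Expected payoff against b1: (-5)p + 3(1−p) = −8p + 3; against b2: 4p + (-1)(1−p) = 5p − 1.
Setting these equal: −8p + 3 = 5p − 1 ⇒ −13p = -4 ⇒ p = 4/13, and the value is (-8)·(4/13) + 3 = 7/13.
For Column: with q = P(b1), equating Up's and Down's payoffs gives −9q + 4 = 4q − 1 ⇒ q = 5/13.

5/13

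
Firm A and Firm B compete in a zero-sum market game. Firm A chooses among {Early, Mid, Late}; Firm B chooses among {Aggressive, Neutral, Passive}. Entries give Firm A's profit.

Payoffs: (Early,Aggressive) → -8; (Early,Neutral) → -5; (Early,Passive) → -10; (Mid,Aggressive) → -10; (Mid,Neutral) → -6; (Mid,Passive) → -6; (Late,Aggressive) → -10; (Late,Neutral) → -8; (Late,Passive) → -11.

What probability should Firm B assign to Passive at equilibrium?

1/3

Row minima: Early → -10, Mid → -10, Late → -11; maximin = -10.
Column maxima: Aggressive → -8, Neutral → -5, Passive → -6; minimax = -8.
-10 ≠ -8, so there is no saddle point; optimal play is mixed.
Late is strictly dominated by Early, so Firm A never plays it.
Neutral is strictly dominated by Aggressive (it gives Firm A strictly more in every row), so Firm B never plays it.
On the remaining 2×2 (Early, Mid vs Aggressive, Passive):
Let Firm A play Early with probability p. Expected payoff against Aggressive: (-8)p + (-10)(1−p) = 2p − 10; against Passive: (-10)p + (-6)(1−p) = −4p − 6.
Setting these equal: 2p − 10 = −4p − 6 ⇒ 6p = 4 ⇒ p = 2/3, and the value is (2)·(2/3) − 10 = -26/3.
For Firm B: with q = P(Aggressive), equating Early's and Mid's payoffs gives 2q − 10 = −4q − 6 ⇒ q = 2/3.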